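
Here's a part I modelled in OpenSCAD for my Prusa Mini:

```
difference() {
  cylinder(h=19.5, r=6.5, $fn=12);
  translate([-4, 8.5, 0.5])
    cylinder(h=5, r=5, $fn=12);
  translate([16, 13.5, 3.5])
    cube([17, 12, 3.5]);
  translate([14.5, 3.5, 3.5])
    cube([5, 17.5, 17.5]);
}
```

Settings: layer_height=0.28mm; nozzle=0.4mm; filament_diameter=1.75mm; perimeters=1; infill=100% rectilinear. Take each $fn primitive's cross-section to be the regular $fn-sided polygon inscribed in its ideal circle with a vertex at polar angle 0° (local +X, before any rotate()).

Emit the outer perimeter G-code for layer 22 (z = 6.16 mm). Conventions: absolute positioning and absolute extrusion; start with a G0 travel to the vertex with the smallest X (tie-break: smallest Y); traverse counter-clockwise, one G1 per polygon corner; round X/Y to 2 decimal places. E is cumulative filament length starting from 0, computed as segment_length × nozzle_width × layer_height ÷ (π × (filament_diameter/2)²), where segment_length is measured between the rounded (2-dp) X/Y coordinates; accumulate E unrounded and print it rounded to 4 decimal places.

At z = 6.16 mm: the r=6.5 cylinder contributes a regular 12-gon of circumradius 6.5; the cylinder at (-4, 8.5) does not reach this height (z outside [0.5, 5.5]); the cube at (16, 13.5) (footprint 17×12) is included at this height; the cube at (14.5, 3.5) is present — its section is the full 5×17.5 rectangle; Taking the first minus the rest: starting from the r=6.5 cylinder, the 17×12 cube at (16, 13.5) misses the remaining region (no effect); the 5×17.5 cube at (14.5, 3.5) misses the remaining region (no effect) — 1 connected region. The outline is a single polygon with 12 vertices. Extrusion per mm of travel: 0.4 × 0.28 / (π × 0.875²) = 0.046564. Accumulating E over each segment gives final E = 1.8802.

G0 X-6.50 Y0.00 Z6.16
G1 X-5.63 Y-3.25 E0.1567
G1 X-3.25 Y-5.63 E0.3134
G1 X0.00 Y-6.50 E0.4701
G1 X3.25 Y-5.63 E0.6267
G1 X5.63 Y-3.25 E0.7834
G1 X6.50 Y0.00 E0.9401
G1 X5.63 Y3.25 E1.0968
G1 X3.25 Y5.63 E1.2535
G1 X0.00 Y6.50 E1.4102
G1 X-3.25 Y5.63 E1.5668
G1 X-5.63 Y3.25 E1.7235
G1 X-6.50 Y0.00 E1.8802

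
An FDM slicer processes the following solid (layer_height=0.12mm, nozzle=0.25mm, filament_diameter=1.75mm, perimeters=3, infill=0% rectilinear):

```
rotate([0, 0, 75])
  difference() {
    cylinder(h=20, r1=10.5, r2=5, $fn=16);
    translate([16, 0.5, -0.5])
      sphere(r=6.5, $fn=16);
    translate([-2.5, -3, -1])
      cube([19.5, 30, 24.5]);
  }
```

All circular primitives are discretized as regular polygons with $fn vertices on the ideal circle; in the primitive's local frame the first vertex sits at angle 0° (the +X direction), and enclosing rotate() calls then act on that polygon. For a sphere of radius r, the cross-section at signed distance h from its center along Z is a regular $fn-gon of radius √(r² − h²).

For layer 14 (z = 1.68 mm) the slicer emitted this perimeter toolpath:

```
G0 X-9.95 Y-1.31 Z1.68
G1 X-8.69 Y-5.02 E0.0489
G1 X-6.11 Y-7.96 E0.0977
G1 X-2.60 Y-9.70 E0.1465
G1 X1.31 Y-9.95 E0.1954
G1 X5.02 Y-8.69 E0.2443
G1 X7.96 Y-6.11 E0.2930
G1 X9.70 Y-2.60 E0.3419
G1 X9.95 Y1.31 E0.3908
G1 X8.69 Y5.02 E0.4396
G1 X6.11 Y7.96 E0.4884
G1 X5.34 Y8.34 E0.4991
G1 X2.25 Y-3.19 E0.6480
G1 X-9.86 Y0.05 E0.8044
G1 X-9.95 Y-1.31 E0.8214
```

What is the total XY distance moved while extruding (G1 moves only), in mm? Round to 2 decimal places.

65.85 mm

Sum the Euclidean lengths of each G1 segment: total = 65.85 mm.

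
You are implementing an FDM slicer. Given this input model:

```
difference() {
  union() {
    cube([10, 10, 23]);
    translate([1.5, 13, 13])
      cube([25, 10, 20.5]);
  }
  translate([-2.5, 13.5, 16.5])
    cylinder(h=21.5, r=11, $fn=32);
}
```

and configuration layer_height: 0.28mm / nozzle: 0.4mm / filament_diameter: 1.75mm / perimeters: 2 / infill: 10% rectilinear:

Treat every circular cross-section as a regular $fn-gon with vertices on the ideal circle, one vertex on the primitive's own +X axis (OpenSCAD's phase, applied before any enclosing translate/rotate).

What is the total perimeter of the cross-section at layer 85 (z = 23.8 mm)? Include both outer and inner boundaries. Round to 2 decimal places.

63.63 mm

At z = 23.8 mm: the cube is absent (z outside [0, 23]); the 25×10 cube at (1.5, 13) contributes its full rectangle (perimeter 70.00 mm); Combining (union): only the 25×10 cube at (1.5, 13) is present, so the union is just that shape — boundary = 70.00 mm; the r=11 cylinder at (-2.5, 13.5) contributes a regular 32-gon of circumradius 11 (perimeter = 2·32·11.000·sin(180°/32) = 69.00 mm); Taking the first minus the rest: starting from the result so far, the r=11 cylinder at (-2.5, 13.5) partially overlaps it — only the 54.50 mm² overlap (of its 377.69 mm²) is removed, clipping the outline — boundary = 63.63 mm. Overall, the cross-section is a single solid region. Total boundary length (outer) = 63.63 mm.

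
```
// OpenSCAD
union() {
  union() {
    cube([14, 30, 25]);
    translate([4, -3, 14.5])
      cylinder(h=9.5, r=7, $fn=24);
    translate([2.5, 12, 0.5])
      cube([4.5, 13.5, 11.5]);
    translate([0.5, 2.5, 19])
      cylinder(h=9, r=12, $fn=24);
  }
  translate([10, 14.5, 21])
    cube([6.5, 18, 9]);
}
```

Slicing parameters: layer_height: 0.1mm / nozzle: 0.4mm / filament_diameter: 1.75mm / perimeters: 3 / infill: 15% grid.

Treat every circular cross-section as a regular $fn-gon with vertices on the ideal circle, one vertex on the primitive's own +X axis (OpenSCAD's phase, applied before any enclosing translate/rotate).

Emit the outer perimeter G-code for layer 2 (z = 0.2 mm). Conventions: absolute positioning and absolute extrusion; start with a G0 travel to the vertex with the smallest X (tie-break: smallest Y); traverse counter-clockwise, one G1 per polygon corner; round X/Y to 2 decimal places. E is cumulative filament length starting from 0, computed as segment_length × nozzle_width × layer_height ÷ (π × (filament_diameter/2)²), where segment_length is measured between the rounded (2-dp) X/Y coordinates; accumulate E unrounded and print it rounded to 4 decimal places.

G0 X0.00 Y0.00 Z0.20
G1 X14.00 Y0.00 E0.2328
G1 X14.00 Y30.00 E0.7317
G1 X0.00 Y30.00 E0.9645
G1 X0.00 Y0.00 E1.4634

At z = 0.2 mm: the cube (footprint 14×30) is included at this height; the cylinder at (4, -3) is not intersected at this z (z outside [14.5, 24]); the cube at (2.5, 12) does not reach this height (z outside [0.5, 12]); the cylinder at (0.5, 2.5) is absent (z outside [19, 28]); Combining (union): only the 14×30 cube is present, so the union is just that shape — 1 connected region; the cube at (10, 14.5) is absent (z outside [21, 30]); Merging all regions: only that combined region is present, so the union is just that shape — 1 connected region. The outline is a single polygon with 4 vertices. Extrusion per mm of travel: 0.4 × 0.1 / (π × 0.875²) = 0.016630. Accumulating E over each segment gives final E = 1.4634.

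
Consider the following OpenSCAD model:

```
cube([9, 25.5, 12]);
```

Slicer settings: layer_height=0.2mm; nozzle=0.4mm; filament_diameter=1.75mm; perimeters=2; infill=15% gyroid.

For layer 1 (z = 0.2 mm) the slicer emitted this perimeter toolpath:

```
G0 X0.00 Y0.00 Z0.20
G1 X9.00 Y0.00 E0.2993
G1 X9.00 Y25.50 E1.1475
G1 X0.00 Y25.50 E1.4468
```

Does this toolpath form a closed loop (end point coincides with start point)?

no

Start point (G0): (0.00, 0.00). End point (last G1): the path does not return to the start — open.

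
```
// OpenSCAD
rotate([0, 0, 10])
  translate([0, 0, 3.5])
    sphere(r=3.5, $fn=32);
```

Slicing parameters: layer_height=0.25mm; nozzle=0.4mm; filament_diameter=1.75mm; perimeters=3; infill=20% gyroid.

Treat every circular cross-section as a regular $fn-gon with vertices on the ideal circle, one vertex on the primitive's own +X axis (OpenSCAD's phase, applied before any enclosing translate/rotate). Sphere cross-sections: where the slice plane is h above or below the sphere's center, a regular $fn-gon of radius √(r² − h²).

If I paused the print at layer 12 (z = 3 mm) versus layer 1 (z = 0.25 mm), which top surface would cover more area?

Layer 12 (z = 3): the sphere: section is a regular 32-gon, circumradius = √(r²−h²) = √(3.5²−0.5²) = 3.464 (area = (32/2)·3.464²·sin(360°/32) = 37.46 mm²); (whole slice rotated 10° about Z — lengths, areas and connectivity unchanged). So its area = 37.46 mm². Layer 1 (z = 0.25): the sphere: section is a regular 32-gon, circumradius = √(r²−h²) = √(3.5²−3.25²) = 1.299 (area = (32/2)·1.299²·sin(360°/32) = 5.27 mm²); (rotated 10° about Z; rotation is an isometry so areas/perimeters/island counts are preserved). So its area = 5.27 mm². Layer 12 is larger (37.46 vs 5.27 mm²).

layer 12 (z = 3 mm)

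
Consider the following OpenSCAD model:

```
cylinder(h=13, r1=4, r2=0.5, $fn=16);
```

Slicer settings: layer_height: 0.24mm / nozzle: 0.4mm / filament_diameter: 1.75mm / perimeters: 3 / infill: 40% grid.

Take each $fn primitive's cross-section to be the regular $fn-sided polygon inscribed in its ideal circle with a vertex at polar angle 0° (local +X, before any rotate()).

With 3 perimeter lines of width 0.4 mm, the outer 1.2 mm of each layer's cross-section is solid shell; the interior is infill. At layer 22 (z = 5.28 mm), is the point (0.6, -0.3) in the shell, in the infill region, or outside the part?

infill

At z = 5.28 mm: the cone contributes a regular 16-gon of circumradius 2.578 (interpolated between r1=4 and r2=0.5 at t=0.406). Overall, the cross-section is a single solid region. The nearest boundary edge runs (1.82, -1.82)→(2.38, -0.99); distance from the point to it = 1.86 mm. The point is inside the cross-section and 1.86 mm from the nearest boundary — more than the 1.2 mm shell width (3 × 0.4), so it's in the infill interior.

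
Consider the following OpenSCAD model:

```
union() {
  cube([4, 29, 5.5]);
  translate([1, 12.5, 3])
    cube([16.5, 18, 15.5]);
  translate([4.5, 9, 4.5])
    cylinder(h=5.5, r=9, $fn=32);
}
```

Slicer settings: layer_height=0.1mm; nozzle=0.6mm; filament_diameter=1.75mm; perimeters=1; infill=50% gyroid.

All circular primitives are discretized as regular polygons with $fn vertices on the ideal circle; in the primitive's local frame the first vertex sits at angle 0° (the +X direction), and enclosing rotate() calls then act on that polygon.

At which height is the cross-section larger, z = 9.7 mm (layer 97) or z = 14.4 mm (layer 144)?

Layer 97 (z = 9.7): the cube does not reach this height (z outside [0, 5.5]); the 16.5×18 cube at (1, 12.5) contributes its full rectangle (area 297.00 mm²); the r=9 cylinder at (4.5, 9) contributes a regular 32-gon of circumradius 9 (area = (32/2)·9.000²·sin(360°/32) = 252.84 mm²); Merging all regions: the regions partially overlap — summed areas 549.84 mm² minus the doubly-counted overlap 50.96 mm² gives 498.88 mm² — area = 498.88 mm². So its area = 498.88 mm². Layer 144 (z = 14.4): the cube is not intersected at this z (z outside [0, 5.5]); the cube at (1, 12.5) (footprint 16.5×18) is included at this height (area 297.00 mm²); the cylinder at (4.5, 9) is not intersected at this z (z outside [4.5, 10]); Taking the union: only the 16.5×18 cube at (1, 12.5) is present, so the union is just that shape — area = 297.00 mm². So its area = 297.00 mm². Layer 97 is larger (498.88 vs 297.00 mm²).

layer 97 (z = 9.7 mm)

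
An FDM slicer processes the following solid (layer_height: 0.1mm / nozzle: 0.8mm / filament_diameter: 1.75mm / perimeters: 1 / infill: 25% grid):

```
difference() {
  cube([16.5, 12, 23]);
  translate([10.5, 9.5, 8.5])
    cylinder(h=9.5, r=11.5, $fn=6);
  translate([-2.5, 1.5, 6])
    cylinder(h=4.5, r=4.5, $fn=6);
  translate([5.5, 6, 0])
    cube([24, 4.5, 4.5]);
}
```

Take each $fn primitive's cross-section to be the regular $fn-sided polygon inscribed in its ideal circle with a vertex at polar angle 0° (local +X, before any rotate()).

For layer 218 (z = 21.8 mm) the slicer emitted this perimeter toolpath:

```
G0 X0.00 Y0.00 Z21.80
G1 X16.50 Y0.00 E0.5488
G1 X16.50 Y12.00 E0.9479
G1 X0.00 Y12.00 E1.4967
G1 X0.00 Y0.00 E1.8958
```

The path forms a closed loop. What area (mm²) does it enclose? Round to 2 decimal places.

198.00 mm²

Apply the shoelace formula to the sequence of (X, Y) vertices; enclosed area = 198.00 mm².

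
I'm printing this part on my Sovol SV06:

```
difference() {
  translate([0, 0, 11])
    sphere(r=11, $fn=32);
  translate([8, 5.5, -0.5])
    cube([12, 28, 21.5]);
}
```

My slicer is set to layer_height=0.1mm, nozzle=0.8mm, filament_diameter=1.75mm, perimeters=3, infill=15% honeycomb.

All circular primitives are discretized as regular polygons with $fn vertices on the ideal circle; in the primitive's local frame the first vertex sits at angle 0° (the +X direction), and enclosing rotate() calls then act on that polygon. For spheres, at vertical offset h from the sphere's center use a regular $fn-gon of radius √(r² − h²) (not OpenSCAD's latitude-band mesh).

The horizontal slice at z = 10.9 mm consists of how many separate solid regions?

At z = 10.9 mm: the sphere: section is a regular 32-gon, circumradius = √(r²−h²) = √(11²−0.1²) = 11.000; the cube at (8, 5.5) (footprint 12×28) is included at this height; Subtracting the remaining from the first: starting from the r=11 sphere, the 12×28 cube at (8, 5.5) partially overlaps it — only the 1.60 mm² overlap (of its 336.00 mm²) is removed, clipping the outline — 1 connected region. The result has 1 disconnected region.

1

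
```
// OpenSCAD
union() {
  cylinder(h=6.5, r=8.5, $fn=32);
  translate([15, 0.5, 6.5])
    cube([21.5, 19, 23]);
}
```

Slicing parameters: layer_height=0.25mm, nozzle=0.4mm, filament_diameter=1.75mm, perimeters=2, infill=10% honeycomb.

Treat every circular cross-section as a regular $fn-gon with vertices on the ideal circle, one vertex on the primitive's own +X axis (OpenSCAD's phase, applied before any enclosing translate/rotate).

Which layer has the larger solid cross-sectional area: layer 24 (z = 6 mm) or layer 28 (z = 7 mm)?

layer 28 (z = 7 mm)

Layer 24 (z = 6): the r=8.5 cylinder contributes a regular 32-gon of circumradius 8.5 (area = (32/2)·8.500²·sin(360°/32) = 225.52 mm²); the cube at (15, 0.5) is not intersected at this z (z outside [6.5, 29.5]); Taking the union: only the r=8.5 cylinder is present, so the union is just that shape — area = 225.52 mm². So its area = 225.52 mm². Layer 28 (z = 7): the cylinder does not reach this height (z outside [0, 6.5]); the cube at (15, 0.5) is present — its section is the full 21.5×19 rectangle (area 408.50 mm²); Combining (union): only the 21.5×19 cube at (15, 0.5) is present, so the union is just that shape — area = 408.50 mm². So its area = 408.50 mm². Layer 28 is larger (408.50 vs 225.52 mm²).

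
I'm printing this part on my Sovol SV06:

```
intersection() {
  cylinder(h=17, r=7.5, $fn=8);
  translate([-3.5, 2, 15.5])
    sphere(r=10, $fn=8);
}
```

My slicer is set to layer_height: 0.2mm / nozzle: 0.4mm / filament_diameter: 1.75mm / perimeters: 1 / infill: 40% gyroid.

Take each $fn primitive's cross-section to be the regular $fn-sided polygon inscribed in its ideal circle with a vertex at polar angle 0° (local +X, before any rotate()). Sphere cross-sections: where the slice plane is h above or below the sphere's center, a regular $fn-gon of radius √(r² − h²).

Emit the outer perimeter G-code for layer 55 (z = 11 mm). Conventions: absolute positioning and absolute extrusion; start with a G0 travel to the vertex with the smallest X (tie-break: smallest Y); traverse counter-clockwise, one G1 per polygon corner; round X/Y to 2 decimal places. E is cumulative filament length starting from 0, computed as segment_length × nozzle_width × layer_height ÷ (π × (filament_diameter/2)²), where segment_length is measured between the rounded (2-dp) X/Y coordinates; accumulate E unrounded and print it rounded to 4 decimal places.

At z = 11 mm: the r=7.5 cylinder gives a regular 8-gon of circumradius 7.5 (constant along its height); the r=10 sphere at (-3.5, 2) contributes a regular 8-gon of circumradius √(10²−4.5²) = 8.930; After intersecting: the r=10 sphere at (-3.5, 2) partially overlaps the r=7.5 cylinder; clipping to the common part keeps 125.88 mm² — 1 connected region. The outline is a single polygon with 8 vertices. Extrusion per mm of travel: 0.4 × 0.2 / (π × 0.875²) = 0.033260. Accumulating E over each segment gives final E = 1.3700.

G0 X-7.50 Y0.00 Z11.00
G1 X-5.30 Y-5.30 E0.1909
G1 X-2.44 Y-6.49 E0.2939
G1 X2.81 Y-4.31 E0.4830
G1 X5.43 Y2.00 E0.7102
G1 X3.80 Y5.92 E0.8514
G1 X0.00 Y7.50 E0.9883
G1 X-5.30 Y5.30 E1.1791
G1 X-7.50 Y0.00 E1.3700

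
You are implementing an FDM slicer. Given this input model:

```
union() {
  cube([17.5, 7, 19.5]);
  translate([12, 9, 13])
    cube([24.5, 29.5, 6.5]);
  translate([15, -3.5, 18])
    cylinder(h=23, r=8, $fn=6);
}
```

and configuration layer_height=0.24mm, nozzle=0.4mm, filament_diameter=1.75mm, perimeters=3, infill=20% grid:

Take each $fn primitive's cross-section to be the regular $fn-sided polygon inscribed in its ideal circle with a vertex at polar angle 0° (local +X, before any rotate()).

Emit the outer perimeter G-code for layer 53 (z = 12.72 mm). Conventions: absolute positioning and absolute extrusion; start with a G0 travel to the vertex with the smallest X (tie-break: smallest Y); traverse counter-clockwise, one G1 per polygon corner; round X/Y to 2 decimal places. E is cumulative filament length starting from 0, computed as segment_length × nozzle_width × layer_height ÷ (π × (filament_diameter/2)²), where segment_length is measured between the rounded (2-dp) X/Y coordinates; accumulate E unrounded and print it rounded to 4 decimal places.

G0 X0.00 Y0.00 Z12.72
G1 X17.50 Y0.00 E0.6985
G1 X17.50 Y7.00 E0.9778
G1 X0.00 Y7.00 E1.6763
G1 X0.00 Y0.00 E1.9557

At z = 12.72 mm: the cube is present — its section is the full 17.5×7 rectangle; the cube at (12, 9) does not reach this height (z outside [13, 19.5]); the cylinder at (15, -3.5) is absent (z outside [18, 41]); Merging all regions: only the 17.5×7 cube is present, so the union is just that shape — 1 connected region. The outline is a single polygon with 4 vertices. Extrusion per mm of travel: 0.4 × 0.24 / (π × 0.875²) = 0.039912. Accumulating E over each segment gives final E = 1.9557.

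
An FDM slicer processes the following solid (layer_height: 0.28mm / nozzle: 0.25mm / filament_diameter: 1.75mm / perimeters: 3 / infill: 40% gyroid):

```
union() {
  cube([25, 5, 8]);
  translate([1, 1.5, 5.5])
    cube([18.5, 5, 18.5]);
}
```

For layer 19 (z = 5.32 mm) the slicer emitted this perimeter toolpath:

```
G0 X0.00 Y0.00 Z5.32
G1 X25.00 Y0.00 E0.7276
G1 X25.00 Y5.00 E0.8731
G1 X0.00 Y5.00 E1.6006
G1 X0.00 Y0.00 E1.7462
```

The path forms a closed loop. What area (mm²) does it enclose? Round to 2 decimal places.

125.00 mm²

Apply the shoelace formula to the sequence of (X, Y) vertices; enclosed area = 125.00 mm².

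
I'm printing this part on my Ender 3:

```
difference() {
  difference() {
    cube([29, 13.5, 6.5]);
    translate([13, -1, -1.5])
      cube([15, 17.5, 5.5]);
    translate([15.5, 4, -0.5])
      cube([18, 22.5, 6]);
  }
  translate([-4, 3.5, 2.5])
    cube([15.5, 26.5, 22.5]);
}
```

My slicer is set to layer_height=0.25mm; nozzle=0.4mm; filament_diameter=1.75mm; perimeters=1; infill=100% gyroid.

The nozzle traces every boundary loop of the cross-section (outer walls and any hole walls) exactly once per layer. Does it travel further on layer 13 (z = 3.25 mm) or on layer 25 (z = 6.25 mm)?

layer 25 (z = 6.25 mm)

Layer 13 (z = 3.25): the 29×13.5 cube contributes its full rectangle (perimeter 85.00 mm); the cube at (13, -1) is present — its section is the full 15×17.5 rectangle (perimeter 65.00 mm); the cube at (15.5, 4) is present — its section is the full 18×22.5 rectangle (perimeter 81.00 mm); After the difference (first − rest): starting from the 29×13.5 cube, the 15×17.5 cube at (13, -1) partially overlaps it — only the 202.50 mm² overlap (of its 262.50 mm²) is removed, clipping the outline; the 18×22.5 cube at (15.5, 4) partially overlaps it — only the 9.50 mm² overlap (of its 405.00 mm²) is removed, clipping the outline — boundary = 63.00 mm; the 15.5×26.5 cube at (-4, 3.5) contributes its full rectangle (perimeter 84.00 mm); Taking the first minus the rest: starting from that combined region, the 15.5×26.5 cube at (-4, 3.5) partially overlaps it — only the 115.00 mm² overlap (of its 410.75 mm²) is removed, clipping the outline — boundary = 63.00 mm. So its perimeter = 63.00 mm. Layer 25 (z = 6.25): the cube is present — its section is the full 29×13.5 rectangle (perimeter 85.00 mm); the cube at (13, -1) does not reach this height (z outside [-1.5, 4]); the cube at (15.5, 4) is absent (z outside [-0.5, 5.5]); Subtracting the remaining from the first: none of the subtracted shapes is present at this height, so the 29×13.5 cube is unchanged — boundary = 85.00 mm; the 15.5×26.5 cube at (-4, 3.5) contributes its full rectangle (perimeter 84.00 mm); After the difference (first − rest): starting from the result so far, the 15.5×26.5 cube at (-4, 3.5) partially overlaps it — only the 115.00 mm² overlap (of its 410.75 mm²) is removed, clipping the outline — boundary = 85.00 mm. So its perimeter = 85.00 mm. Layer 25 is larger (85.00 vs 63.00 mm).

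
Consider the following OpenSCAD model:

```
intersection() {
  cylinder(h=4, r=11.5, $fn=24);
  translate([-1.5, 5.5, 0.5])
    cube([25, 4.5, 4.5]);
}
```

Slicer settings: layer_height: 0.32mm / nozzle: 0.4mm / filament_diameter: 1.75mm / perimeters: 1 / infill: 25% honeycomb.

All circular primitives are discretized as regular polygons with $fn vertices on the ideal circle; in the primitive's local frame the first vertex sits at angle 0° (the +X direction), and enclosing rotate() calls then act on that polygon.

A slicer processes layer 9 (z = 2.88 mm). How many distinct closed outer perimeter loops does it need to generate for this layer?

1

At z = 2.88 mm: the cylinder: section is a regular 24-gon, circumradius r=11.5; the 25×4.5 cube at (-1.5, 5.5) contributes its full rectangle; Taking the intersection: the 25×4.5 cube at (-1.5, 5.5) partially overlaps the r=11.5 cylinder; clipping to the common part keeps 43.71 mm² — 1 connected region. The result has 1 disconnected region.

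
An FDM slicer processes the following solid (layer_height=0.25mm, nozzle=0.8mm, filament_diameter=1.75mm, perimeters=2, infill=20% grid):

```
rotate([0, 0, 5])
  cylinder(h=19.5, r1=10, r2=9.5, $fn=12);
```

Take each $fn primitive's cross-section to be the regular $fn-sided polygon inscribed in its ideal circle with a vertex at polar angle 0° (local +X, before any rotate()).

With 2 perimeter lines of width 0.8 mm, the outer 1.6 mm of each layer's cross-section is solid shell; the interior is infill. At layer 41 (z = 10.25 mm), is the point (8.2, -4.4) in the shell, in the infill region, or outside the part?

shell

At z = 10.25 mm: the cone: at t=0.526 of its height the radius interpolates to r₁+(r₂−r₁)t = 9.737, giving a regular 12-gon of that circumradius; (rotated 5° about Z; rotation is an isometry so areas/perimeters/island counts are preserved). Overall, the cross-section is a single solid region. Undo the 5° rotation: the query point maps to (7.785, -5.098) in the un-rotated model frame. The nearest boundary edge runs (4.87, -8.43)→(8.43, -4.87); distance from the point to it = 0.30 mm. The point is inside the cross-section, 0.30 mm from the nearest boundary — within the 1.6 mm shell band (2 × 0.8).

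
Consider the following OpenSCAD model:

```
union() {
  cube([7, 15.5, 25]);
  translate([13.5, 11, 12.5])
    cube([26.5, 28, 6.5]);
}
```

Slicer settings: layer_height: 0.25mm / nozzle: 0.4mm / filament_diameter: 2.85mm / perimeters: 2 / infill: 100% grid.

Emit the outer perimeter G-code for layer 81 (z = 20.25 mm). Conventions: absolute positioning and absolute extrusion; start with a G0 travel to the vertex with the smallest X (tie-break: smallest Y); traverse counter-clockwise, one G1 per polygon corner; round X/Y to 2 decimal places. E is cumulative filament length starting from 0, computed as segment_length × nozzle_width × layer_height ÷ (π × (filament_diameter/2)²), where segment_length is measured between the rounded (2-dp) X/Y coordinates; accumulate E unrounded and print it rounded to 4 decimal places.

G0 X0.00 Y0.00 Z20.25
G1 X7.00 Y0.00 E0.1097
G1 X7.00 Y15.50 E0.3527
G1 X0.00 Y15.50 E0.4624
G1 X0.00 Y0.00 E0.7054

At z = 20.25 mm: the cube is present — its section is the full 7×15.5 rectangle; the cube at (13.5, 11) does not reach this height (z outside [12.5, 19]); Merging all regions: only the 7×15.5 cube is present, so the union is just that shape — 1 connected region. The outline is a single polygon with 4 vertices. Extrusion per mm of travel: 0.4 × 0.25 / (π × 1.425²) = 0.015675. Accumulating E over each segment gives final E = 0.7054.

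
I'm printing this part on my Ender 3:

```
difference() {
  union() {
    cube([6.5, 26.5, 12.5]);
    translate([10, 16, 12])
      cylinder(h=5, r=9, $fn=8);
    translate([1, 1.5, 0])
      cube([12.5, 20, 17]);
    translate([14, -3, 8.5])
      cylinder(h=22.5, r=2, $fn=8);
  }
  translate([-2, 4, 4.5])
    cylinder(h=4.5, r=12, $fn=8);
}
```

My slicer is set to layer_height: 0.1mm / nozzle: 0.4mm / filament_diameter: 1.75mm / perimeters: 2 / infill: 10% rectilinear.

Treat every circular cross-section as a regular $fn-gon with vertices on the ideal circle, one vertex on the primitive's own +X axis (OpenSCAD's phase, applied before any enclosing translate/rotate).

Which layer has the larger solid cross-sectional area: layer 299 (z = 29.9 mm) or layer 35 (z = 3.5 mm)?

layer 35 (z = 3.5 mm)

Layer 299 (z = 29.9): the cube does not reach this height (z outside [0, 12.5]); the cylinder at (10, 16) is absent (z outside [12, 17]); the cube at (1, 1.5) is absent (z outside [0, 17]); the cylinder at (14, -3): section is a regular 8-gon, circumradius r=2 (area = (8/2)·2.000²·sin(360°/8) = 11.31 mm²); Merging all regions: only the r=2 cylinder at (14, -3) is present, so the union is just that shape — area = 11.31 mm²; the cylinder at (-2, 4) is not intersected at this z (z outside [4.5, 9]); After the difference (first − rest): none of the subtracted shapes is present at this height, so that combined region is unchanged — area = 11.31 mm². So its area = 11.31 mm². Layer 35 (z = 3.5): the cube (footprint 6.5×26.5) is included at this height (area 172.25 mm²); the cylinder at (10, 16) is absent (z outside [12, 17]); the cube at (1, 1.5) is present — its section is the full 12.5×20 rectangle (area 250.00 mm²); the cylinder at (14, -3) is absent (z outside [8.5, 31]); Taking the union: the regions partially overlap — summed areas 422.25 mm² minus the doubly-counted overlap 110.00 mm² gives 312.25 mm² — area = 312.25 mm²; the cylinder at (-2, 4) is not intersected at this z (z outside [4.5, 9]); Subtracting the remaining from the first: none of the subtracted shapes is present at this height, so that combined region is unchanged — area = 312.25 mm². So its area = 312.25 mm². Layer 35 is larger (312.25 vs 11.31 mm²).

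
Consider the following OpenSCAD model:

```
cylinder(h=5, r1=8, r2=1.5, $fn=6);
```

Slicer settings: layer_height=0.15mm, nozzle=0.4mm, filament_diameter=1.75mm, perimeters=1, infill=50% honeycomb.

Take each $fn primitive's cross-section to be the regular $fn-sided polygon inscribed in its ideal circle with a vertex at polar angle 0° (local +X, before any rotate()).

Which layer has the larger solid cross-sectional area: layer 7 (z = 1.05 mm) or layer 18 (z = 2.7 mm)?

Layer 7 (z = 1.05): the cone contributes a regular 6-gon of circumradius 6.635 (interpolated between r1=8 and r2=1.5 at t=0.210) (area = (6/2)·6.635²·sin(360°/6) = 114.38 mm²). So its area = 114.38 mm². Layer 18 (z = 2.7): the cone: at t=0.540 of its height the radius interpolates to r₁+(r₂−r₁)t = 4.490, giving a regular 6-gon of that circumradius (area = (6/2)·4.490²·sin(360°/6) = 52.38 mm²). So its area = 52.38 mm². Layer 7 is larger (114.38 vs 52.38 mm²).

layer 7 (z = 1.05 mm)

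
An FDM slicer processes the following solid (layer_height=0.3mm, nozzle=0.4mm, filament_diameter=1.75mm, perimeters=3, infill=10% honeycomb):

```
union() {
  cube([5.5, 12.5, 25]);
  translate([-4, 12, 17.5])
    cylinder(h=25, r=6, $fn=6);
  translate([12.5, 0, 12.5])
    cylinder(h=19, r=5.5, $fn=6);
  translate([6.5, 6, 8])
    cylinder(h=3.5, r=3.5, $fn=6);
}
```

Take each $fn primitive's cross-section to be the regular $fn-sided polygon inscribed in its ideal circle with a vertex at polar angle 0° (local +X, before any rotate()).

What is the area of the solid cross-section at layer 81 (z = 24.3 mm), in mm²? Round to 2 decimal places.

236.48 mm²

At z = 24.3 mm: the 5.5×12.5 cube contributes its full rectangle (area 68.75 mm²); the r=6 cylinder at (-4, 12) contributes a regular 6-gon of circumradius 6 (area = (6/2)·6.000²·sin(360°/6) = 93.53 mm²); the r=5.5 cylinder at (12.5, 0) gives a regular 6-gon of circumradius 5.5 (constant along its height) (area = (6/2)·5.500²·sin(360°/6) = 78.59 mm²); the cylinder at (6.5, 6) is not intersected at this z (z outside [8, 11.5]); Combining (union): the regions partially overlap — summed areas 240.87 mm² minus the doubly-counted overlap 4.39 mm² gives 236.48 mm² — area = 236.48 mm². Overall, the cross-section has 2 separate islands. Net area = 236.48 mm².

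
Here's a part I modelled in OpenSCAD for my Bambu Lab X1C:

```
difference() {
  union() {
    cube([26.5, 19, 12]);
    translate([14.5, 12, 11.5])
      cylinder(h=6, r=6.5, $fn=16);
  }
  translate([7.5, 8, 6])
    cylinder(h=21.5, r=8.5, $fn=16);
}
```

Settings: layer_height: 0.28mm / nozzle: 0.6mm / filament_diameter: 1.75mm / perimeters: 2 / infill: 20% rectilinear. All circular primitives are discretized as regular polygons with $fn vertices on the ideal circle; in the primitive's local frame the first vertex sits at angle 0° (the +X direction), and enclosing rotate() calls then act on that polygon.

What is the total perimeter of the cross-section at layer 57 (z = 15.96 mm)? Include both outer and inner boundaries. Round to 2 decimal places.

38.40 mm

At z = 15.96 mm: the cube is not intersected at this z (z outside [0, 12]); the r=6.5 cylinder at (14.5, 12) contributes a regular 16-gon of circumradius 6.5 (perimeter = 2·16·6.500·sin(180°/16) = 40.58 mm); Taking the union: only the r=6.5 cylinder at (14.5, 12) is present, so the union is just that shape — boundary = 40.58 mm; the cylinder at (7.5, 8): section is a regular 16-gon, circumradius r=8.5 (perimeter = 2·16·8.500·sin(180°/16) = 53.06 mm); After the difference (first − rest): starting from the result so far, the r=8.5 cylinder at (7.5, 8) partially overlaps it — only the 57.92 mm² overlap (of its 221.19 mm²) is removed, clipping the outline — boundary = 38.40 mm. Overall, the cross-section is a single solid region. Total boundary length (outer) = 38.40 mm.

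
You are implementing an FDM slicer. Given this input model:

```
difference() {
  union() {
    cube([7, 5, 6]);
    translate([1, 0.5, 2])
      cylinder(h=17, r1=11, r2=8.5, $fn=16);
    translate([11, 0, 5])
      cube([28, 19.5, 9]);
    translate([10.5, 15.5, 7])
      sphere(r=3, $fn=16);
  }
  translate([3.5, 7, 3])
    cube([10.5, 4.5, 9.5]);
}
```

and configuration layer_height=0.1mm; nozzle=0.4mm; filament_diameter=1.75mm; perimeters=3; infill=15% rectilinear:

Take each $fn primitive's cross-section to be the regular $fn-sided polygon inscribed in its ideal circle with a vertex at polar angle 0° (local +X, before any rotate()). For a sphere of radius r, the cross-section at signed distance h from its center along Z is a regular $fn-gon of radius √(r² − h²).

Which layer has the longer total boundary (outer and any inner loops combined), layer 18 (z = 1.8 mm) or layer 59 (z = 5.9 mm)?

Layer 18 (z = 1.8): the 7×5 cube contributes its full rectangle (perimeter 24.00 mm); the cone at (1, 0.5) is absent (z outside [2, 19]); the cube at (11, 0) is absent (z outside [5, 14]); the sphere at (10.5, 15.5) does not reach this height (|z−center|=5.200 > r=3); Taking the union: only the 7×5 cube is present, so the union is just that shape — boundary = 24.00 mm; the cube at (3.5, 7) is not intersected at this z (z outside [3, 12.5]); Subtracting the remaining from the first: none of the subtracted shapes is present at this height, so the result so far is unchanged — boundary = 24.00 mm. So its perimeter = 24.00 mm. Layer 59 (z = 5.9): the cube (footprint 7×5) is included at this height (perimeter 24.00 mm); the cone at (1, 0.5) contributes a regular 16-gon of circumradius 10.426 (interpolated between r1=11 and r2=8.5 at t=0.229) (perimeter = 2·16·10.426·sin(180°/16) = 65.09 mm); the cube at (11, 0) is present — its section is the full 28×19.5 rectangle (perimeter 95.00 mm); the r=3 sphere at (10.5, 15.5) slices to a regular 16-gon of circumradius 2.791 (√(r²−h²) with h=1.1 from center) (perimeter = 2·16·2.791·sin(180°/16) = 17.42 mm); Merging all regions: the regions partially overlap (shared area 44.83 mm²), so the edge portions inside another operand are dropped and the merged outline is re-measured after clipping — boundary = 158.77 mm; the 10.5×4.5 cube at (3.5, 7) contributes its full rectangle (perimeter 30.00 mm); Subtracting the remaining from the first: starting from that combined region, the 10.5×4.5 cube at (3.5, 7) partially overlaps it — only the 25.42 mm² overlap (of its 47.25 mm²) is removed, clipping the outline — boundary = 167.02 mm. So its perimeter = 167.02 mm. Layer 59 is larger (167.02 vs 24.00 mm).

layer 59 (z = 5.9 mm)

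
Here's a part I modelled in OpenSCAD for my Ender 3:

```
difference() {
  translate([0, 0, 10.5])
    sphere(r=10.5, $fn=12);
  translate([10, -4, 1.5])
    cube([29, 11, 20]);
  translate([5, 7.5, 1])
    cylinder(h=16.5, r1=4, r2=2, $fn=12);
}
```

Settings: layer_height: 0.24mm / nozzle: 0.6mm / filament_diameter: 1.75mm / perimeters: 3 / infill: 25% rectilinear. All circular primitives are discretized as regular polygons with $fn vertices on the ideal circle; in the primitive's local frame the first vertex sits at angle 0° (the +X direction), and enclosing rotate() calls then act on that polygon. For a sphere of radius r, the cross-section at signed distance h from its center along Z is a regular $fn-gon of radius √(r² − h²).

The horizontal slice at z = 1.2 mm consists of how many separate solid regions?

At z = 1.2 mm: the r=10.5 sphere slices to a regular 12-gon of circumradius 4.874 (√(r²−h²) with h=9.3 from center); the cube at (10, -4) does not reach this height (z outside [1.5, 21.5]); the cone at (5, 7.5): at t=0.012 of its height the radius interpolates to r₁+(r₂−r₁)t = 3.976, giving a regular 12-gon of that circumradius; Taking the first minus the rest: starting from the r=10.5 sphere, the cone at (5, 7.5) misses the remaining region (no effect) — 1 connected region. The result has 1 disconnected region.

1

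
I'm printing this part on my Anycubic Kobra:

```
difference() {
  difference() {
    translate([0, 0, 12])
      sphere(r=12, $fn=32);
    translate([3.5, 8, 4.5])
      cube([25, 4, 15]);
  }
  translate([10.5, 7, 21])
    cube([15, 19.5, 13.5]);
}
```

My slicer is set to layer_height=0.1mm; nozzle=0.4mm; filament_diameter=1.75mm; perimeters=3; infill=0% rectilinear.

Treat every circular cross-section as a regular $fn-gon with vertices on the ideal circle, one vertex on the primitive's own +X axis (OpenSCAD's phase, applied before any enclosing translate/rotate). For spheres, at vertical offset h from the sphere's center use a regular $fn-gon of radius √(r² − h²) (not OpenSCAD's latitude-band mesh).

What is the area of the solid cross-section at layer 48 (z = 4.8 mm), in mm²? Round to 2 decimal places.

At z = 4.8 mm: the sphere: section is a regular 32-gon, circumradius = √(r²−h²) = √(12²−7.2²) = 9.600 (area = (32/2)·9.600²·sin(360°/32) = 287.67 mm²); the cube at (3.5, 8) (footprint 25×4) is included at this height (area 100.00 mm²); Taking the first minus the rest: starting from the r=12 sphere (287.67 mm²), the 25×4 cube at (3.5, 8) partially overlaps it — only the 0.86 mm² overlap (of its 100.00 mm²) is removed, clipping the outline — area = 286.81 mm²; the cube at (10.5, 7) does not reach this height (z outside [21, 34.5]); Taking the first minus the rest: none of the subtracted shapes is present at this height, so that combined region is unchanged — area = 286.81 mm². Overall, the cross-section is a single solid region. Net area = 286.81 mm².

286.81 mm²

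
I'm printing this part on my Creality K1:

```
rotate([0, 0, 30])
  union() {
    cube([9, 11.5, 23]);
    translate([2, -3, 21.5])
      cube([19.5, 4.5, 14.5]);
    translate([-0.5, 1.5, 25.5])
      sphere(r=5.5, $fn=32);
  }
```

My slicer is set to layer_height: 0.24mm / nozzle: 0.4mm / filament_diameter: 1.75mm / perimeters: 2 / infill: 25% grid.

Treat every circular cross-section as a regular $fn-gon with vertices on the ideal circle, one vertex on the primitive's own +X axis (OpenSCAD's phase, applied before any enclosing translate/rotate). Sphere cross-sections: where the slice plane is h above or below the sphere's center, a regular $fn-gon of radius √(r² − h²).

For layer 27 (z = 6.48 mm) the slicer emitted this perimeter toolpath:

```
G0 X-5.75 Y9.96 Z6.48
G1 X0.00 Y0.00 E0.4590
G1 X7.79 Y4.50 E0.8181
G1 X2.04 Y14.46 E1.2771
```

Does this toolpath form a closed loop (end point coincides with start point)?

Start point (G0): (-5.75, 9.96). End point (last G1): the path does not return to the start — open.

no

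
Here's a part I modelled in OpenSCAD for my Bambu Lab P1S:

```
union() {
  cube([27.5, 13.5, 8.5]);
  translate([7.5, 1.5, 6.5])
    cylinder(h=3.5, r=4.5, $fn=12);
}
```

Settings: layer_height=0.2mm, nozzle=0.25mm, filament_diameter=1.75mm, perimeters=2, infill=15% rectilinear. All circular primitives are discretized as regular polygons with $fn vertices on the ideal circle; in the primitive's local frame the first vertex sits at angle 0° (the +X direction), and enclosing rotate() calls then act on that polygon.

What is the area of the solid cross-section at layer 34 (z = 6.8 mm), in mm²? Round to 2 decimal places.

At z = 6.8 mm: the cube is present — its section is the full 27.5×13.5 rectangle (area 371.25 mm²); the cylinder at (7.5, 1.5): section is a regular 12-gon, circumradius r=4.5 (area = (12/2)·4.500²·sin(360°/12) = 60.75 mm²); Merging all regions: the regions partially overlap — summed areas 432.00 mm² minus the doubly-counted overlap 43.27 mm² gives 388.73 mm² — area = 388.73 mm². Overall, the cross-section is a single solid region. Net area = 388.73 mm².

388.73 mm²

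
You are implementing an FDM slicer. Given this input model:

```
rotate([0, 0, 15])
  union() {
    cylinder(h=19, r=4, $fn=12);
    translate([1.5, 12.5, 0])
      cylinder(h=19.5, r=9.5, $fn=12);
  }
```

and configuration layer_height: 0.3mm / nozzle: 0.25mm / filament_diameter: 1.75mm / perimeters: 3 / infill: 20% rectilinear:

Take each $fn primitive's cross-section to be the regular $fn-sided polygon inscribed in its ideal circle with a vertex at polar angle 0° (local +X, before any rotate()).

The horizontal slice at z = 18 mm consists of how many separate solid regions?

At z = 18 mm: the cylinder: section is a regular 12-gon, circumradius r=4; the cylinder at (1.5, 12.5): section is a regular 12-gon, circumradius r=9.5; Combining (union): the regions partially overlap (shared area 1.51 mm²), so overlapping operands fuse into one piece — 1 connected region; (rotated 15° about Z; rotation is an isometry so areas/perimeters/island counts are preserved). The result has 1 disconnected region.

1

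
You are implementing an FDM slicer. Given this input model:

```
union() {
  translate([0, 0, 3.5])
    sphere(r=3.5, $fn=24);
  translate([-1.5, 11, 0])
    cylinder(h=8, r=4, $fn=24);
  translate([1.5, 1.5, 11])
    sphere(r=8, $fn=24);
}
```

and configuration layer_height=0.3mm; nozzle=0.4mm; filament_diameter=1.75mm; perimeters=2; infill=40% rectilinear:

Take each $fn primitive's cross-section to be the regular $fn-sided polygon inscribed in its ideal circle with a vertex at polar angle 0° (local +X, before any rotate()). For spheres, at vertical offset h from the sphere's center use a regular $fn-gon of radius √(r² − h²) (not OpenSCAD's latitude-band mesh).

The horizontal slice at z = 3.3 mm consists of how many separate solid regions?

2

At z = 3.3 mm: the sphere: section is a regular 24-gon, circumradius = √(r²−h²) = √(3.5²−0.2²) = 3.494; the r=4 cylinder at (-1.5, 11) gives a regular 24-gon of circumradius 4 (constant along its height); the r=8 sphere at (1.5, 1.5) contributes a regular 24-gon of circumradius √(8²−7.7²) = 2.170; Combining (union): the regions partially overlap (shared area 12.09 mm²), so overlapping operands fuse into one piece — 2 connected regions. The result has 2 disconnected regions.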